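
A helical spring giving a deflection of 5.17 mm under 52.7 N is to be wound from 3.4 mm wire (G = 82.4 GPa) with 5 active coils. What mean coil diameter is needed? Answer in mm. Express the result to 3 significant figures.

30.0 mm

Required rate k = F/δ = 52.7/5.17 = 10.193 N/mm
D = (Gd⁴/(8N_a·k))^(1/3) = (82.4×10³·3.4⁴/(8·5·10.193))^(1/3)
  = (27006.2)^(1/3) = 30.0023 mm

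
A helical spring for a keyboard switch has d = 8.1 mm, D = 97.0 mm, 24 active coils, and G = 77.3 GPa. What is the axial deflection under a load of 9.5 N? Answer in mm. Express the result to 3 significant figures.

5.00 mm

k = Gd⁴/(8D³N_a) = (77.3×10³)(8.1⁴)/(8·97.0³·24) = 1.8989 N/mm
δ = F/k = 9.5 / 1.8989 = 5.0029 mm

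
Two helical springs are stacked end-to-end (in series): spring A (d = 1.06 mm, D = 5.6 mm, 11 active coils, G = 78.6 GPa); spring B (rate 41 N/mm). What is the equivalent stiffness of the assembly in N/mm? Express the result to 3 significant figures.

k_A = Gd⁴/(8D³N_a) = (78.6×10³)(1.06⁴)/(8·5.6³·11) = 6.4209 N/mm
Series: 1/k_eq = 1/6.4209 + 1/41 = 0.18013; k_eq = 5.5515 N/mm

5.55 N/mm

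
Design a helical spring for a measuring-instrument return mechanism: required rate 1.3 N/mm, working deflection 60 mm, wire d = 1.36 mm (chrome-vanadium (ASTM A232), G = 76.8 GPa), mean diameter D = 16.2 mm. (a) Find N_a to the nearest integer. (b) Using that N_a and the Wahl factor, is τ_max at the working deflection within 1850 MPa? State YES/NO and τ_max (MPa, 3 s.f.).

(a) 6 coils; (b) YES, τ_max = 1420 MPa

N_a = Gd⁴/(8D³k) = (76.8×10³)(1.36⁴)/(8·16.2³·1.3) = 5.942 → N_a = 6
Actual rate k = Gd⁴/(8D³·6) = 1.2875 N/mm
Working load F = kδ = 1.2875·60 = 77.247 N
C = 16.2/1.36 = 11.9118; K_W = (4C−1)/(4C−4)+0.615/C = 1.1204
τ_max = K_W·8FD/(πd³) = 1.1204·1266.8 = 1419.3 MPa
τ_max ≤ 1850 MPa → acceptable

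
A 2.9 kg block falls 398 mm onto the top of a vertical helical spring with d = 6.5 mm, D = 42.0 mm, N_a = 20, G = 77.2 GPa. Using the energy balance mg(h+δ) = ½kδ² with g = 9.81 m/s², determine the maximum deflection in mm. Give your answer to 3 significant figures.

46.7 mm

k = Gd⁴/(8D³N_a) = (77.2×10³)(6.5⁴)/(8·42.0³·20) = 11.625 N/mm
W = mg = 2.9 × 9.81 = 28.449 N
½kδ² − Wδ − Wh = 0 → δ = (W + √(W² + 2kWh))/k
δ = (28.449 + √(809.35 + 263259))/11.625 = (28.449 + 513.88)/11.625 = 46.651 mm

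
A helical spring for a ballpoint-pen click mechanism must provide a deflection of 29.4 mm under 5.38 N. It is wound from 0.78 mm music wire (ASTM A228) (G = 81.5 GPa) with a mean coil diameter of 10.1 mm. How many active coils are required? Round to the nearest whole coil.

Required rate k = F/δ = 5.38/29.4 = 0.18299 N/mm
N_a = Gd⁴/(8D³k) = (81.5×10³ × 0.78⁴)/(8 × 10.1³ × 0.18299)
    = 30167.3 / 1508.3 = 20 → 20 coils

20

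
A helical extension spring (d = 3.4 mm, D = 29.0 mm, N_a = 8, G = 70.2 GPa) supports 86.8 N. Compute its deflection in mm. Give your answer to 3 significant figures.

k = Gd⁴/(8D³N_a) = (70.2×10³)(3.4⁴)/(8·29.0³·8) = 6.0101 N/mm
δ = F/k = 86.8 / 6.0101 = 14.442 mm

14.4 mm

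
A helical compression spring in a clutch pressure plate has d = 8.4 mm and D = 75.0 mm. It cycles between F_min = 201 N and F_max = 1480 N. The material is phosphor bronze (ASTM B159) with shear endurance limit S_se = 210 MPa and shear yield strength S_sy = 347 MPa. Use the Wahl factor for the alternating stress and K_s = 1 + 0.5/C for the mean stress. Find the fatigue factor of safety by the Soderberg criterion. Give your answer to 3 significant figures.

0.509

C = D/d = 75.0/8.4 = 8.9286; K_W = (4C−1)/(4C−4)+0.615/C = 1.1635; K_s = 1+0.5/C = 1.0560
F_a = (F_max−F_min)/2 = 639.5 N; F_m = (F_max+F_min)/2 = 840.5 N
τ_a = K_W·8F_aD/(πd³) = 1.1635 × 206.06 = 239.75 MPa
τ_m = K_s·8F_mD/(πd³) = 1.0560 × 270.83 = 286 MPa
Soderberg: 1/n_f = τ_a/S_se + τ_m/S_sy = 239.75/210 + 286/347 = 1.14167 + 0.82421 = 1.9659
n_f = 1/1.9659 = 0.5087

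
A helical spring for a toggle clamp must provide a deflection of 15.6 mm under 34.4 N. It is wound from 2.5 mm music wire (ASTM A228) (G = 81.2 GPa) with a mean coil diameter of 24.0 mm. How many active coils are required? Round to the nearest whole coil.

Required rate k = F/δ = 34.4/15.6 = 2.2051 N/mm
N_a = Gd⁴/(8D³k) = (81.2×10³ × 2.5⁴)/(8 × 24.0³ × 2.2051)
    = 3.17188e+06 / 243870 = 13.01 → 13 coils

13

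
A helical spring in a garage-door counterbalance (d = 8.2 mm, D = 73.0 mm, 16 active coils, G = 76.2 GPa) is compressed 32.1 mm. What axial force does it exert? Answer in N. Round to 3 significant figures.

k = Gd⁴/(8D³N_a) = (76.2×10³)(8.2⁴)/(8·73.0³·16) = 6.9188 N/mm
F = k·δ = 6.9188 × 32.1 = 222.09 N

222 N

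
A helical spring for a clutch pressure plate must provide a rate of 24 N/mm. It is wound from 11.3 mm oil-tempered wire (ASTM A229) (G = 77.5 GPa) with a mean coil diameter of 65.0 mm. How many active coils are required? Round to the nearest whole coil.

N_a = Gd⁴/(8D³k) = (77.5×10³ × 11.3⁴)/(8 × 65.0³ × 24)
    = 1.26362e+09 / 5.2728e+07 = 23.96 → 24 coils

24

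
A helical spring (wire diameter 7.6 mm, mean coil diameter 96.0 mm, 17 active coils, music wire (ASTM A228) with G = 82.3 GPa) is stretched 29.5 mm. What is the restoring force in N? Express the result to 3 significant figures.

k = Gd⁴/(8D³N_a) = (82.3×10³)(7.6⁴)/(8·96.0³·17) = 2.2819 N/mm
F = k·δ = 2.2819 × 29.5 = 67.317 N

67.3 N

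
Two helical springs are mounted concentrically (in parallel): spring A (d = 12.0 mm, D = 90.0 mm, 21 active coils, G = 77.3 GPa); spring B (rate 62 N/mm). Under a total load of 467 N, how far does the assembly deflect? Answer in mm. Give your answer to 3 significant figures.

6.22 mm

k_A = Gd⁴/(8D³N_a) = (77.3×10³)(12.0⁴)/(8·90.0³·21) = 13.088 N/mm
Parallel: k_eq = 13.088 + 62 = 75.088 N/mm
δ = F/k_eq = 467/75.088 = 6.2194 mm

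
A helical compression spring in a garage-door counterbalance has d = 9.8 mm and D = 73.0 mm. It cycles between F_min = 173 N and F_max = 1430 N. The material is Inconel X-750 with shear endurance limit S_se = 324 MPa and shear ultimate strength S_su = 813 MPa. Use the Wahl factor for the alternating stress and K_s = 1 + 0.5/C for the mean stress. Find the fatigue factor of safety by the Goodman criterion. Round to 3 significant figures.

C = D/d = 73.0/9.8 = 7.4490; K_W = (4C−1)/(4C−4)+0.615/C = 1.1989; K_s = 1+0.5/C = 1.0671
F_a = (F_max−F_min)/2 = 628.5 N; F_m = (F_max+F_min)/2 = 801.5 N
τ_a = K_W·8F_aD/(πd³) = 1.1989 × 124.13 = 148.82 MPa
τ_m = K_s·8F_mD/(πd³) = 1.0671 × 158.3 = 168.93 MPa
Goodman: 1/n_f = τ_a/S_se + τ_m/S_su = 148.82/324 + 168.93/813 = 0.45932 + 0.20778 = 0.6671
n_f = 1/0.6671 = 1.499

1.50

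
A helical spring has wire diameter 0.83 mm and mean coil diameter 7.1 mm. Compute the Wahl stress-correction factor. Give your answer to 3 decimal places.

C = D/d = 7.1/0.83 = 8.5542
K_W = (4C−1)/(4C−4) + 0.615/C = 33.217/30.217 + 0.0719 = 1.1712

1.171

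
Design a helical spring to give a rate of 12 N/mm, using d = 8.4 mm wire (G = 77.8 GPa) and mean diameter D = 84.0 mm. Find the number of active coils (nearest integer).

7

N_a = Gd⁴/(8D³k) = (77.8×10³ × 8.4⁴)/(8 × 84.0³ × 12)
    = 3.87344e+08 / 5.68996e+07 = 6.808 → 7 coils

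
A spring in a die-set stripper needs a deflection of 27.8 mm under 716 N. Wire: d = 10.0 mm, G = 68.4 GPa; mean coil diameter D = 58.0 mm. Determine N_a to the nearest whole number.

Required rate k = F/δ = 716/27.8 = 25.755 N/mm
N_a = Gd⁴/(8D³k) = (68.4×10³ × 10.0⁴)/(8 × 58.0³ × 25.755)
    = 6.84e+08 / 4.02015e+07 = 17.01 → 17 coils

17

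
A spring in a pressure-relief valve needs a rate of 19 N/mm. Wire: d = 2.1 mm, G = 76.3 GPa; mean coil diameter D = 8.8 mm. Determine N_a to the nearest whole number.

14

N_a = Gd⁴/(8D³k) = (76.3×10³ × 2.1⁴)/(8 × 8.8³ × 19)
    = 1.48389e+06 / 103584 = 14.33 → 14 coils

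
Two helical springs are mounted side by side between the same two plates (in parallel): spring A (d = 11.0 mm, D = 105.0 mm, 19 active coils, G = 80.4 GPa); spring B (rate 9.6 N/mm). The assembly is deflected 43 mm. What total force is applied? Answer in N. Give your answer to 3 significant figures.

700 N

k_A = Gd⁴/(8D³N_a) = (80.4×10³)(11.0⁴)/(8·105.0³·19) = 6.6898 N/mm
Parallel: k_eq = 6.6898 + 9.6 = 16.29 N/mm
F = k_eq·δ = 16.29·43 = 700.46 N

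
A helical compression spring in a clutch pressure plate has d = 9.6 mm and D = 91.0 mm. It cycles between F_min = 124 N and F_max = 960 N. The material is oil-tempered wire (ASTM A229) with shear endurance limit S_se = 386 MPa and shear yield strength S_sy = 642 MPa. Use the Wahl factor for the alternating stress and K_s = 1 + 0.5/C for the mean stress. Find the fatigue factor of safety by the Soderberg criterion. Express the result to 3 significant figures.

1.79

C = D/d = 91.0/9.6 = 9.4792; K_W = (4C−1)/(4C−4)+0.615/C = 1.1533; K_s = 1+0.5/C = 1.0527
F_a = (F_max−F_min)/2 = 418 N; F_m = (F_max+F_min)/2 = 542 N
τ_a = K_W·8F_aD/(πd³) = 1.1533 × 109.48 = 126.27 MPa
τ_m = K_s·8F_mD/(πd³) = 1.0527 × 141.96 = 149.45 MPa
Soderberg: 1/n_f = τ_a/S_se + τ_m/S_sy = 126.27/386 + 149.45/642 = 0.32712 + 0.23279 = 0.55991
n_f = 1/0.55991 = 1.786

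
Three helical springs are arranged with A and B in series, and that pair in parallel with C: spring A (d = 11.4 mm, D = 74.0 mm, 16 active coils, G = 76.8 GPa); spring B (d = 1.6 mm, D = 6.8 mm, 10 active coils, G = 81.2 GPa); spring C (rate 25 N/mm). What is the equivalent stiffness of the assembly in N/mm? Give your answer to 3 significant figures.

k_A = Gd⁴/(8D³N_a) = (76.8×10³)(11.4⁴)/(8·74.0³·16) = 25.008 N/mm
k_B = Gd⁴/(8D³N_a) = (81.2×10³)(1.6⁴)/(8·6.8³·10) = 21.155 N/mm
Springs A,B series: k_AB = 1/(1/25.008+1/21.155) = 11.46 N/mm; parallel with C: k_eq = 11.46+25 = 36.46 N/mm

36.5 N/mm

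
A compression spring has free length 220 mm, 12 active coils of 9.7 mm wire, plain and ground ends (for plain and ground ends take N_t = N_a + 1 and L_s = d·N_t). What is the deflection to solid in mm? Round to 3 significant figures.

93.9 mm

N_t = 13; L_s = 9.7·13 = 126.1 mm
δ_solid = L₀ − L_s = 220 − 126.1 = 93.9 mm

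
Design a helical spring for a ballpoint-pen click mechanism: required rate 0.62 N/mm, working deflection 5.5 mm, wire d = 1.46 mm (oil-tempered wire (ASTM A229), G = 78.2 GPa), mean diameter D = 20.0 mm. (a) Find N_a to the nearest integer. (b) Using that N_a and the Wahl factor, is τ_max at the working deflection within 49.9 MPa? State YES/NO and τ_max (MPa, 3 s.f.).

N_a = Gd⁴/(8D³k) = (78.2×10³)(1.46⁴)/(8·20.0³·0.62) = 8.955 → N_a = 9
Actual rate k = Gd⁴/(8D³·9) = 0.61687 N/mm
Working load F = kδ = 0.61687·5.5 = 3.3928 N
C = 20.0/1.46 = 13.6986; K_W = (4C−1)/(4C−4)+0.615/C = 1.1040
τ_max = K_W·8FD/(πd³) = 1.1040·55.523 = 61.295 MPa
τ_max > 49.9 MPa → exceeds allowable

(a) 9 coils; (b) NO, τ_max = 61.3 MPa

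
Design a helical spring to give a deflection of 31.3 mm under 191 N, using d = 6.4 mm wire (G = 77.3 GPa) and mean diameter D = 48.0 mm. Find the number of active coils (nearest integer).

24

Required rate k = F/δ = 191/31.3 = 6.1022 N/mm
N_a = Gd⁴/(8D³k) = (77.3×10³ × 6.4⁴)/(8 × 48.0³ × 6.1022)
    = 1.29688e+08 / 5.39887e+06 = 24.02 → 24 coils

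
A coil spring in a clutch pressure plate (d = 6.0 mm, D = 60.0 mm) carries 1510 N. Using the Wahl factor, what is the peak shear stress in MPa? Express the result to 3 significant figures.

1220 MPa

Spring index C = D/d = 60.0/6.0 = 10.0000
K_W = (4C−1)/(4C−4) + 0.615/C = 39.000/36.000 + 0.0615 = 1.1448
τ₀ = 8FD/(πd³) = 8·1510·60.0/(π·6.0³) = 724800/678.58 = 1068.1 MPa
τ_max = K·τ₀ = 1.1448 × 1068.1 = 1222.8 MPa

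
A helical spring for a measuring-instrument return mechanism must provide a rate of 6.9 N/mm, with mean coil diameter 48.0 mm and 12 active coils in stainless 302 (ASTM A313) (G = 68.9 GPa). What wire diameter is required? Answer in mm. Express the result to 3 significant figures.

5.71 mm

d = (8D³N_a·k / G)^(1/4) = (8·48.0³·12·6.9 / (68.9×10³))^0.25
  = (1063.2)^0.25 = 5.7103 mm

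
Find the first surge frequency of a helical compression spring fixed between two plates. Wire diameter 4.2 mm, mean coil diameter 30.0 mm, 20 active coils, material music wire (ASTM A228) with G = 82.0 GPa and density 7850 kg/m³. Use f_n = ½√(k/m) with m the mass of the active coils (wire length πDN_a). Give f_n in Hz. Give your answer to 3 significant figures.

k = Gd⁴/(8D³N_a) = (82.0×10³)(4.2⁴)/(8·30.0³·20) = 5.9065 N/mm = 5906.5 N/m
Wire length L = πDN_a = π·30.0·20 = 1885 mm
m = ρ·(πd²/4)·L = 7850 × 13.854×10⁻⁶ m² × 1.885 m = 0.205 kg
f_n = ½√(k/m) = 0.5·√(5906.5/0.205) = 0.5·√(28812) = 84.87 Hz

84.9 Hz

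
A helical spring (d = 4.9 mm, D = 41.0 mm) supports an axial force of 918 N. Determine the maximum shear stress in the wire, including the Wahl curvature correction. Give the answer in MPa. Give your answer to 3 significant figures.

Spring index C = D/d = 41.0/4.9 = 8.3673
K_W = (4C−1)/(4C−4) + 0.615/C = 32.469/29.469 + 0.0735 = 1.1753
τ₀ = 8FD/(πd³) = 8·918·41.0/(π·4.9³) = 301104/369.61 = 814.66 MPa
τ_max = K·τ₀ = 1.1753 × 814.66 = 957.47 MPa

957 MPa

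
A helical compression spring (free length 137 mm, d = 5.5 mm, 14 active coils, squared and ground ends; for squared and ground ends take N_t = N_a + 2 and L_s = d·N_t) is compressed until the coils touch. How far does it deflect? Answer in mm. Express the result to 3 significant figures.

N_t = 16; L_s = 5.5·16 = 88 mm
δ_solid = L₀ − L_s = 137 − 88 = 49 mm

49.0 mm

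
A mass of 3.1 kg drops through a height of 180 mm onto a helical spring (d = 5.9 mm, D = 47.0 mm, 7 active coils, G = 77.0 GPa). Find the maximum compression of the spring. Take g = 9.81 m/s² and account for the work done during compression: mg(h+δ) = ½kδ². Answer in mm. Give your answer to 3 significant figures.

28.1 mm

k = Gd⁴/(8D³N_a) = (77.0×10³)(5.9⁴)/(8·47.0³·7) = 16.048 N/mm
W = mg = 3.1 × 9.81 = 30.411 N
½kδ² − Wδ − Wh = 0 → δ = (W + √(W² + 2kWh))/k
δ = (30.411 + √(924.83 + 175691))/16.048 = (30.411 + 420.26)/16.048 = 28.083 mm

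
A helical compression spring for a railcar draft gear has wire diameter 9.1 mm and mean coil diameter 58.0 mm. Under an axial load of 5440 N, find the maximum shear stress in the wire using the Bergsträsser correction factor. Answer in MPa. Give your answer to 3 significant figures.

Spring index C = D/d = 58.0/9.1 = 6.3736
K_B = (4C+2)/(4C−3) = 27.495/22.495 = 1.2223
τ₀ = 8FD/(πd³) = 8·5440·58.0/(π·9.1³) = 2.52416e+06/2367.4 = 1066.2 MPa
τ_max = K·τ₀ = 1.2223 × 1066.2 = 1303.2 MPa

1300 MPa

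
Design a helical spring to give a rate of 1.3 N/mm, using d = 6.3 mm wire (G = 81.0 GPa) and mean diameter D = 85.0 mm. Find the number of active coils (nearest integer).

20

N_a = Gd⁴/(8D³k) = (81.0×10³ × 6.3⁴)/(8 × 85.0³ × 1.3)
    = 1.27599e+08 / 6.3869e+06 = 19.98 → 20 coils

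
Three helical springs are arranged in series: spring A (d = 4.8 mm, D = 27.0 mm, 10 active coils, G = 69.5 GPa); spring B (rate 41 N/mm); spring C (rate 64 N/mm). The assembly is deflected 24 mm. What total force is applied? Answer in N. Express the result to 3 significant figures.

k_A = Gd⁴/(8D³N_a) = (69.5×10³)(4.8⁴)/(8·27.0³·10) = 23.43 N/mm
Series: 1/k_eq = 1/23.43 + 1/41 + 1/64 = 0.082696; k_eq = 12.092 N/mm
F = k_eq·δ = 12.092·24 = 290.22 N

290 N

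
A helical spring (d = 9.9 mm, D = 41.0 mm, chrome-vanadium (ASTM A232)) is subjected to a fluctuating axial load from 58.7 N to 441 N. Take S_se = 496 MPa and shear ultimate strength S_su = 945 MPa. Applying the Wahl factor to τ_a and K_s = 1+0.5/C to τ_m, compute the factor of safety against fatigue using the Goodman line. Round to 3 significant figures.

11.2

C = D/d = 41.0/9.9 = 4.1414; K_W = (4C−1)/(4C−4)+0.615/C = 1.3872; K_s = 1+0.5/C = 1.1207
F_a = (F_max−F_min)/2 = 191.15 N; F_m = (F_max+F_min)/2 = 249.85 N
τ_a = K_W·8F_aD/(πd³) = 1.3872 × 20.568 = 28.533 MPa
τ_m = K_s·8F_mD/(πd³) = 1.1207 × 26.884 = 30.13 MPa
Goodman: 1/n_f = τ_a/S_se + τ_m/S_su = 28.533/496 + 30.13/945 = 0.05753 + 0.03188 = 0.08941
n_f = 1/0.08941 = 11.18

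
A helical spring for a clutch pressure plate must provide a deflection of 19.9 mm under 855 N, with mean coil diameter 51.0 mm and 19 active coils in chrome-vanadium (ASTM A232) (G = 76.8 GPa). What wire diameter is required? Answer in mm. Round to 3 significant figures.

10.3 mm

Required rate k = F/δ = 855/19.9 = 42.965 N/mm
d = (8D³N_a·k / G)^(1/4) = (8·51.0³·19·42.965 / (76.8×10³))^0.25
  = (11280)^0.25 = 10.3057 mm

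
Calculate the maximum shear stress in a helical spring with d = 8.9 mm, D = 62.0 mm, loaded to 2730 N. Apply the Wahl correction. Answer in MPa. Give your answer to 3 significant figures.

Spring index C = D/d = 62.0/8.9 = 6.9663
K_W = (4C−1)/(4C−4) + 0.615/C = 26.865/23.865 + 0.0883 = 1.2140
τ₀ = 8FD/(πd³) = 8·2730·62.0/(π·8.9³) = 1.35408e+06/2214.7 = 611.4 MPa
τ_max = K·τ₀ = 1.2140 × 611.4 = 742.23 MPa

742 MPa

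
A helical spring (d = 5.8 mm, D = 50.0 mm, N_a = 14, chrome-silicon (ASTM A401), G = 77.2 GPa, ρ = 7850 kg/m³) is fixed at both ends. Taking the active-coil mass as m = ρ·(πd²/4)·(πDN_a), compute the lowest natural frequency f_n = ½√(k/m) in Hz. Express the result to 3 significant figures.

k = Gd⁴/(8D³N_a) = (77.2×10³)(5.8⁴)/(8·50.0³·14) = 6.2402 N/mm = 6240.2 N/m
Wire length L = πDN_a = π·50.0·14 = 2199.1 mm
m = ρ·(πd²/4)·L = 7850 × 26.421×10⁻⁶ m² × 2.1991 m = 0.4561 kg
f_n = ½√(k/m) = 0.5·√(6240.2/0.4561) = 0.5·√(13682) = 58.484 Hz

58.5 Hz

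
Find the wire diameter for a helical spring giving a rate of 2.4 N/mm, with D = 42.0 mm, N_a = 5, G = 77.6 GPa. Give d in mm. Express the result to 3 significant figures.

d = (8D³N_a·k / G)^(1/4) = (8·42.0³·5·2.4 / (77.6×10³))^0.25
  = (91.655)^0.25 = 3.0941 mm

3.09 mm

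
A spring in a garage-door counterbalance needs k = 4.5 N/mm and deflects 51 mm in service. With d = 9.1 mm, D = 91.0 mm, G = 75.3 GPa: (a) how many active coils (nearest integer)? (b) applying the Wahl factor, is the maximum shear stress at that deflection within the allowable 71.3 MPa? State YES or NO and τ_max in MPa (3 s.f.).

(a) 19 coils; (b) NO, τ_max = 80.9 MPa

N_a = Gd⁴/(8D³k) = (75.3×10³)(9.1⁴)/(8·91.0³·4.5) = 19.03 → N_a = 19
Actual rate k = Gd⁴/(8D³·19) = 4.5081 N/mm
Working load F = kδ = 4.5081·51 = 229.91 N
C = 91.0/9.1 = 10.0000; K_W = (4C−1)/(4C−4)+0.615/C = 1.1448
τ_max = K_W·8FD/(πd³) = 1.1448·70.7 = 80.94 MPa
τ_max > 71.3 MPa → exceeds allowable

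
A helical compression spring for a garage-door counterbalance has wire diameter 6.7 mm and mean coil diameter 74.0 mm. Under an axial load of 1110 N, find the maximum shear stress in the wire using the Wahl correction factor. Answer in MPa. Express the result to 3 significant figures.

786 MPa

Spring index C = D/d = 74.0/6.7 = 11.0448
K_W = (4C−1)/(4C−4) + 0.615/C = 43.179/40.179 + 0.0557 = 1.1303
τ₀ = 8FD/(πd³) = 8·1110·74.0/(π·6.7³) = 657120/944.87 = 695.46 MPa
τ_max = K·τ₀ = 1.1303 × 695.46 = 786.11 MPa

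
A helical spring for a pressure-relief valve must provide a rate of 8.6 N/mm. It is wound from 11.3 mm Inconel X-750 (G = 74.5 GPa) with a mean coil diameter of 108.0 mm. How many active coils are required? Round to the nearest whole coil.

N_a = Gd⁴/(8D³k) = (74.5×10³ × 11.3⁴)/(8 × 108.0³ × 8.6)
    = 1.2147e+09 / 8.66682e+07 = 14.02 → 14 coils

14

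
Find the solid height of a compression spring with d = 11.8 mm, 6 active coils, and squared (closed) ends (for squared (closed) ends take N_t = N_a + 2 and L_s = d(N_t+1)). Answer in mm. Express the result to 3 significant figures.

squared (closed) ends: N_t = N_a + 2 = 6 + 2 = 8
L_s = d·(N_t+1) = 11.8 × 9 = 106.2 mm

106 mm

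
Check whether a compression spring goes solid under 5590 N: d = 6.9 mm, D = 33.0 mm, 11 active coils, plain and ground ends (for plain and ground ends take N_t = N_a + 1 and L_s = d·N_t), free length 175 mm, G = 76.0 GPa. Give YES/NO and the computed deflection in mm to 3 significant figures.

k = Gd⁴/(8D³N_a) = (76.0×10³)(6.9⁴)/(8·33.0³·11) = 54.474 N/mm
N_t = 12; L_s = 6.9·12 = 82.8 mm; δ_solid = L₀ − L_s = 175 − 82.8 = 92.2 mm
δ = F/k = 5590/54.474 = 102.62 mm
δ ≥ δ_solid → spring goes solid

YES, δ = 103 mm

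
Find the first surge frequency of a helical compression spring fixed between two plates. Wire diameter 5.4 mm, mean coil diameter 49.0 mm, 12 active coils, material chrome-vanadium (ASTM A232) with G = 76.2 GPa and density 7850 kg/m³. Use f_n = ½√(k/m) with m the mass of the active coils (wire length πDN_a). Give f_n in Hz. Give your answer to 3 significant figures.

65.7 Hz

k = Gd⁴/(8D³N_a) = (76.2×10³)(5.4⁴)/(8·49.0³·12) = 5.7368 N/mm = 5736.8 N/m
Wire length L = πDN_a = π·49.0·12 = 1847.3 mm
m = ρ·(πd²/4)·L = 7850 × 22.902×10⁻⁶ m² × 1.8473 m = 0.3321 kg
f_n = ½√(k/m) = 0.5·√(5736.8/0.3321) = 0.5·√(17274) = 65.716 Hz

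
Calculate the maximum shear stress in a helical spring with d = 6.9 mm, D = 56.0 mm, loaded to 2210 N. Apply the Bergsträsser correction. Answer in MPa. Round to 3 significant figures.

Spring index C = D/d = 56.0/6.9 = 8.1159
K_B = (4C+2)/(4C−3) = 34.464/29.464 = 1.1697
τ₀ = 8FD/(πd³) = 8·2210·56.0/(π·6.9³) = 990080/1032 = 959.34 MPa
τ_max = K·τ₀ = 1.1697 × 959.34 = 1122.1 MPa

1120 MPa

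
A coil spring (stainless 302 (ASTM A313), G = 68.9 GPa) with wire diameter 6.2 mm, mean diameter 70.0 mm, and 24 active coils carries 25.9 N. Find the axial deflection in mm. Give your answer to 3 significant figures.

k = Gd⁴/(8D³N_a) = (68.9×10³)(6.2⁴)/(8·70.0³·24) = 1.5459 N/mm
δ = F/k = 25.9 / 1.5459 = 16.754 mm

16.8 mm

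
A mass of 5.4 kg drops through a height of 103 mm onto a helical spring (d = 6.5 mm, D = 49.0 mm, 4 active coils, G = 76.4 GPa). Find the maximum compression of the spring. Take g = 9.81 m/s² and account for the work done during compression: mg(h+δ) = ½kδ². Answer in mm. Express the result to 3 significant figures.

k = Gd⁴/(8D³N_a) = (76.4×10³)(6.5⁴)/(8·49.0³·4) = 36.225 N/mm
W = mg = 5.4 × 9.81 = 52.974 N
½kδ² − Wδ − Wh = 0 → δ = (W + √(W² + 2kWh))/k
δ = (52.974 + √(2806.2 + 395311))/36.225 = (52.974 + 630.97)/36.225 = 18.88 mm

18.9 mm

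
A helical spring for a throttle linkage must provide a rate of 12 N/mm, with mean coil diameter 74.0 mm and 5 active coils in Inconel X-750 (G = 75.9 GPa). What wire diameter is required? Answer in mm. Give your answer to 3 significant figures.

7.11 mm

d = (8D³N_a·k / G)^(1/4) = (8·74.0³·5·12 / (75.9×10³))^0.25
  = (2562.7)^0.25 = 7.1150 mm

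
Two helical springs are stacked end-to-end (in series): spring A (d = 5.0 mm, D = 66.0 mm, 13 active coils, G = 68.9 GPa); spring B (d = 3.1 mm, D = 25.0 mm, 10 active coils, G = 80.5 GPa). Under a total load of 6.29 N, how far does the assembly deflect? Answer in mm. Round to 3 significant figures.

5.42 mm

k_A = Gd⁴/(8D³N_a) = (68.9×10³)(5.0⁴)/(8·66.0³·13) = 1.4402 N/mm
k_B = Gd⁴/(8D³N_a) = (80.5×10³)(3.1⁴)/(8·25.0³·10) = 5.9475 N/mm
Series: 1/k_eq = 1/1.4402 + 1/5.9475 = 0.86247; k_eq = 1.1595 N/mm
δ = F/k_eq = 6.29/1.1595 = 5.4249 mm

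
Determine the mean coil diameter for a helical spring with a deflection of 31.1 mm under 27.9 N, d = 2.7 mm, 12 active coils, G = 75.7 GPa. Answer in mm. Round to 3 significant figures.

Required rate k = F/δ = 27.9/31.1 = 0.89711 N/mm
D = (Gd⁴/(8N_a·k))^(1/3) = (75.7×10³·2.7⁴/(8·12·0.89711))^(1/3)
  = (46712.8)^(1/3) = 36.0146 mm

36.0 mm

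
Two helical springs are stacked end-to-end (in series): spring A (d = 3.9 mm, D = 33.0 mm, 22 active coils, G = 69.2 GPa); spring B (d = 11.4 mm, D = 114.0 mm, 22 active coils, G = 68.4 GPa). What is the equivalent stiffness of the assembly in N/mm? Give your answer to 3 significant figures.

1.61 N/mm

k_A = Gd⁴/(8D³N_a) = (69.2×10³)(3.9⁴)/(8·33.0³·22) = 2.5311 N/mm
k_B = Gd⁴/(8D³N_a) = (68.4×10³)(11.4⁴)/(8·114.0³·22) = 4.4305 N/mm
Series: 1/k_eq = 1/2.5311 + 1/4.4305 = 0.62079; k_eq = 1.6108 N/mm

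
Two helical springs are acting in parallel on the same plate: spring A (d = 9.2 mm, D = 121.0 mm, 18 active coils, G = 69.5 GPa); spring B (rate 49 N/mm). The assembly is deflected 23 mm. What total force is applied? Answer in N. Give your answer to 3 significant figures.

1170 N

k_A = Gd⁴/(8D³N_a) = (69.5×10³)(9.2⁴)/(8·121.0³·18) = 1.9517 N/mm
Parallel: k_eq = 1.9517 + 49 = 50.952 N/mm
F = k_eq·δ = 50.952·23 = 1171.9 N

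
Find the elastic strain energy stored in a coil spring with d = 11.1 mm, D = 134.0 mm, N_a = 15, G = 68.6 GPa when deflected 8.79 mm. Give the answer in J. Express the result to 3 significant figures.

k = Gd⁴/(8D³N_a) = (68.6×10³)(11.1⁴)/(8·134.0³·15) = 3.6068 N/mm
U = ½kδ² = 0.5 × 3.6068 × 8.79² = 139.34 N·mm = 0.13934 J

0.139 J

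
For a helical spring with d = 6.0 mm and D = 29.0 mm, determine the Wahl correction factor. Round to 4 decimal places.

1.3229

C = D/d = 29.0/6.0 = 4.8333
K_W = (4C−1)/(4C−4) + 0.615/C = 18.333/15.333 + 0.1272 = 1.3229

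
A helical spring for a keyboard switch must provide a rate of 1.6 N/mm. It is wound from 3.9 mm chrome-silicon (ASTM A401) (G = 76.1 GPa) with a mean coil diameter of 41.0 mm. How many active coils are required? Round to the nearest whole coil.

N_a = Gd⁴/(8D³k) = (76.1×10³ × 3.9⁴)/(8 × 41.0³ × 1.6)
    = 1.76053e+07 / 882189 = 19.96 → 20 coils

20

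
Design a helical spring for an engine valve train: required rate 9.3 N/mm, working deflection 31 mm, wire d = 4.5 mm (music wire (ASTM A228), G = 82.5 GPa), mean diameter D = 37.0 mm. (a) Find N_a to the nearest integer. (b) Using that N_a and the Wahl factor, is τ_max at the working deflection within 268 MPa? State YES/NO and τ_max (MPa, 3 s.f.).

N_a = Gd⁴/(8D³k) = (82.5×10³)(4.5⁴)/(8·37.0³·9.3) = 8.977 → N_a = 9
Actual rate k = Gd⁴/(8D³·9) = 9.2761 N/mm
Working load F = kδ = 9.2761·31 = 287.56 N
C = 37.0/4.5 = 8.2222; K_W = (4C−1)/(4C−4)+0.615/C = 1.1786
τ_max = K_W·8FD/(πd³) = 1.1786·297.33 = 350.44 MPa
τ_max > 268 MPa → exceeds allowable

(a) 9 coils; (b) NO, τ_max = 350 MPa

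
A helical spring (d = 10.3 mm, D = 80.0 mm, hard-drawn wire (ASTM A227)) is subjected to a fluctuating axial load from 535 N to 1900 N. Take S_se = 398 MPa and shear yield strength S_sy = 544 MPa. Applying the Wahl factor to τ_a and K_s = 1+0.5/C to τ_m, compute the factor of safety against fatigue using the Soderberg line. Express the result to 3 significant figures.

1.21

C = D/d = 80.0/10.3 = 7.7670; K_W = (4C−1)/(4C−4)+0.615/C = 1.1900; K_s = 1+0.5/C = 1.0644
F_a = (F_max−F_min)/2 = 682.5 N; F_m = (F_max+F_min)/2 = 1217.5 N
τ_a = K_W·8F_aD/(πd³) = 1.1900 × 127.24 = 151.42 MPa
τ_m = K_s·8F_mD/(πd³) = 1.0644 × 226.98 = 241.59 MPa
Soderberg: 1/n_f = τ_a/S_se + τ_m/S_sy = 151.42/398 + 241.59/544 = 0.38044 + 0.44410 = 0.82455
n_f = 1/0.82455 = 1.213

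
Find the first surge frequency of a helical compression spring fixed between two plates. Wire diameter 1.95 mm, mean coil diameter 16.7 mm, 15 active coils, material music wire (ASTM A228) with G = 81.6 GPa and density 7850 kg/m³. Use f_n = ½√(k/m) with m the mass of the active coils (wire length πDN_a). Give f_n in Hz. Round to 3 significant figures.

169 Hz

k = Gd⁴/(8D³N_a) = (81.6×10³)(1.95⁴)/(8·16.7³·15) = 2.111 N/mm = 2111 N/m
Wire length L = πDN_a = π·16.7·15 = 786.97 mm
m = ρ·(πd²/4)·L = 7850 × 2.9865×10⁻⁶ m² × 0.78697 m = 0.01845 kg
f_n = ½√(k/m) = 0.5·√(2111/0.01845) = 0.5·√(1.1442e+05) = 169.13 Hz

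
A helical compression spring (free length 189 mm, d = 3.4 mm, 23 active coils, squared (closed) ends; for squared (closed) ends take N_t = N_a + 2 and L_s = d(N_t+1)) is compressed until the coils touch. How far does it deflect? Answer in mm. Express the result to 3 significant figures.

N_t = 25; L_s = 3.4·26 = 88.4 mm
δ_solid = L₀ − L_s = 189 − 88.4 = 100.6 mm

101 mm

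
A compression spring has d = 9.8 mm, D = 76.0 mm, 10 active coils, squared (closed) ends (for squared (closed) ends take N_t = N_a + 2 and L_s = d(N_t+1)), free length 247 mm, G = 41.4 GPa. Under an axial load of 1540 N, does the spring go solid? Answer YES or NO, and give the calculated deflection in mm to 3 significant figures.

k = Gd⁴/(8D³N_a) = (41.4×10³)(9.8⁴)/(8·76.0³·10) = 10.874 N/mm
N_t = 12; L_s = 9.8·13 = 127.4 mm; δ_solid = L₀ − L_s = 247 − 127.4 = 119.6 mm
δ = F/k = 1540/10.874 = 141.63 mm
δ ≥ δ_solid → spring goes solid

YES, δ = 142 mm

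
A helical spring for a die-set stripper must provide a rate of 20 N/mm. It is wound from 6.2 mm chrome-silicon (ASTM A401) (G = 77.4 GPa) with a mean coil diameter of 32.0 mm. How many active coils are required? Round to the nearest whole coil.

N_a = Gd⁴/(8D³k) = (77.4×10³ × 6.2⁴)/(8 × 32.0³ × 20)
    = 1.14369e+08 / 5.24288e+06 = 21.81 → 22 coils

22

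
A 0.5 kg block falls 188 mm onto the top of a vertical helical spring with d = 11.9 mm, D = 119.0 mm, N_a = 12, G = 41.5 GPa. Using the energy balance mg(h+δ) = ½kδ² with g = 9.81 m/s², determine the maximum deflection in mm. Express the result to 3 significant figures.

19.9 mm

k = Gd⁴/(8D³N_a) = (41.5×10³)(11.9⁴)/(8·119.0³·12) = 5.1443 N/mm
W = mg = 0.5 × 9.81 = 4.905 N
½kδ² − Wδ − Wh = 0 → δ = (W + √(W² + 2kWh))/k
δ = (4.905 + √(24.059 + 9487.48))/5.1443 = (4.905 + 97.527)/5.1443 = 19.912 mm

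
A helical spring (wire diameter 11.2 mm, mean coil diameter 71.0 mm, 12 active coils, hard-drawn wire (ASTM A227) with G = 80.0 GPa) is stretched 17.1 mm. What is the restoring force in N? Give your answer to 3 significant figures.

k = Gd⁴/(8D³N_a) = (80.0×10³)(11.2⁴)/(8·71.0³·12) = 36.637 N/mm
F = k·δ = 36.637 × 17.1 = 626.49 N

626 N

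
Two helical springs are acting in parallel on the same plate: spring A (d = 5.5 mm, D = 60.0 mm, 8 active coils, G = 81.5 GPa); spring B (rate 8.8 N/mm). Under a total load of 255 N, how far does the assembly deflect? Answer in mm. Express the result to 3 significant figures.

18.0 mm

k_A = Gd⁴/(8D³N_a) = (81.5×10³)(5.5⁴)/(8·60.0³·8) = 5.3948 N/mm
Parallel: k_eq = 5.3948 + 8.8 = 14.195 N/mm
δ = F/k_eq = 255/14.195 = 17.964 mm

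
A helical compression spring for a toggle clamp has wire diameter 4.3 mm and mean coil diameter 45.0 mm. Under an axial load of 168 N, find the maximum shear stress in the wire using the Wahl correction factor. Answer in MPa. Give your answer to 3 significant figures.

276 MPa

Spring index C = D/d = 45.0/4.3 = 10.4651
K_W = (4C−1)/(4C−4) + 0.615/C = 40.860/37.860 + 0.0588 = 1.1380
τ₀ = 8FD/(πd³) = 8·168·45.0/(π·4.3³) = 60480/249.78 = 242.13 MPa
τ_max = K·τ₀ = 1.1380 × 242.13 = 275.55 MPa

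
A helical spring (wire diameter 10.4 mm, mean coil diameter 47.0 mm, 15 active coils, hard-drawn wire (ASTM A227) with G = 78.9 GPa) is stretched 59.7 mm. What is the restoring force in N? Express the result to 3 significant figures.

k = Gd⁴/(8D³N_a) = (78.9×10³)(10.4⁴)/(8·47.0³·15) = 74.086 N/mm
F = k·δ = 74.086 × 59.7 = 4422.9 N

4420 N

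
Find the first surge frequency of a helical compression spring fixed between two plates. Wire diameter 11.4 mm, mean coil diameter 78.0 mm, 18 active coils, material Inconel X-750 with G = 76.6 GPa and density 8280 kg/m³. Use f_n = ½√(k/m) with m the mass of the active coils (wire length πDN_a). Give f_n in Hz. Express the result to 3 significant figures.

k = Gd⁴/(8D³N_a) = (76.6×10³)(11.4⁴)/(8·78.0³·18) = 18.932 N/mm = 18932 N/m
Wire length L = πDN_a = π·78.0·18 = 4410.8 mm
m = ρ·(πd²/4)·L = 8280 × 102.07×10⁻⁶ m² × 4.4108 m = 3.7278 kg
f_n = ½√(k/m) = 0.5·√(18932/3.7278) = 0.5·√(5078.7) = 35.633 Hz

35.6 Hz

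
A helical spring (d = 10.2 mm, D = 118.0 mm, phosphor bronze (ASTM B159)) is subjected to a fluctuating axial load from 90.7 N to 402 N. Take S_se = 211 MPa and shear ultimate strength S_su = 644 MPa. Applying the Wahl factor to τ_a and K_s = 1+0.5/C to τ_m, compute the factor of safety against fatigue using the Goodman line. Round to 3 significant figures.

2.88

C = D/d = 118.0/10.2 = 11.5686; K_W = (4C−1)/(4C−4)+0.615/C = 1.1241; K_s = 1+0.5/C = 1.0432
F_a = (F_max−F_min)/2 = 155.65 N; F_m = (F_max+F_min)/2 = 246.35 N
τ_a = K_W·8F_aD/(πd³) = 1.1241 × 44.073 = 49.543 MPa
τ_m = K_s·8F_mD/(πd³) = 1.0432 × 69.755 = 72.77 MPa
Goodman: 1/n_f = τ_a/S_se + τ_m/S_su = 49.543/211 + 72.77/644 = 0.23480 + 0.11300 = 0.3478
n_f = 1/0.3478 = 2.875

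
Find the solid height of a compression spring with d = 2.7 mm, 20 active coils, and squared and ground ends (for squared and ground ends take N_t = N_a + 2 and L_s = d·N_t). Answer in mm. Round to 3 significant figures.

59.4 mm

squared and ground ends: N_t = N_a + 2 = 20 + 2 = 22
L_s = d·N_t = 2.7 × 22 = 59.4 mm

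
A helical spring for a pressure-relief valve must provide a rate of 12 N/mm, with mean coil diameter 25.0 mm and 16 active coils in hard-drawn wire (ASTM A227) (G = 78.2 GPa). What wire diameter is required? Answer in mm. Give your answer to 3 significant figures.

d = (8D³N_a·k / G)^(1/4) = (8·25.0³·16·12 / (78.2×10³))^0.25
  = (306.91)^0.25 = 4.1855 mm

4.19 mm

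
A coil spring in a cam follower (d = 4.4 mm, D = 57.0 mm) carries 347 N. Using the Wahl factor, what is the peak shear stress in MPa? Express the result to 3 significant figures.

Spring index C = D/d = 57.0/4.4 = 12.9545
K_W = (4C−1)/(4C−4) + 0.615/C = 50.818/47.818 + 0.0475 = 1.1102
τ₀ = 8FD/(πd³) = 8·347·57.0/(π·4.4³) = 158232/267.61 = 591.27 MPa
τ_max = K·τ₀ = 1.1102 × 591.27 = 656.44 MPa

656 MPa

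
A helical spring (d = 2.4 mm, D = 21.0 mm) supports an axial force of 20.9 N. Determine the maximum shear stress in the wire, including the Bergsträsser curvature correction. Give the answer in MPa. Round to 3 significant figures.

93.5 MPa

Spring index C = D/d = 21.0/2.4 = 8.7500
K_B = (4C+2)/(4C−3) = 37.000/32.000 = 1.1562
τ₀ = 8FD/(πd³) = 8·20.9·21.0/(π·2.4³) = 3511.2/43.429 = 80.849 MPa
τ_max = K·τ₀ = 1.1562 × 80.849 = 93.481 MPa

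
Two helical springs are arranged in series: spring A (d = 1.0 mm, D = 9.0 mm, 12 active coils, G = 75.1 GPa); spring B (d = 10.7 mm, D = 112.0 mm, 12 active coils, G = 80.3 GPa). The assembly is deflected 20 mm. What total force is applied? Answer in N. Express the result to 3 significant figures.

18.9 N

k_A = Gd⁴/(8D³N_a) = (75.1×10³)(1.0⁴)/(8·9.0³·12) = 1.0731 N/mm
k_B = Gd⁴/(8D³N_a) = (80.3×10³)(10.7⁴)/(8·112.0³·12) = 7.8041 N/mm
Series: 1/k_eq = 1/1.0731 + 1/7.8041 = 1.06; k_eq = 0.94338 N/mm
F = k_eq·δ = 0.94338·20 = 18.868 N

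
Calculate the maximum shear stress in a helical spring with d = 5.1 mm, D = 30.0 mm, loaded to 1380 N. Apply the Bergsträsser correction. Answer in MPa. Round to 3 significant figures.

988 MPa

Spring index C = D/d = 30.0/5.1 = 5.8824
K_B = (4C+2)/(4C−3) = 25.529/20.529 = 1.2436
τ₀ = 8FD/(πd³) = 8·1380·30.0/(π·5.1³) = 331200/416.74 = 794.75 MPa
τ_max = K·τ₀ = 1.2436 × 794.75 = 988.31 MPa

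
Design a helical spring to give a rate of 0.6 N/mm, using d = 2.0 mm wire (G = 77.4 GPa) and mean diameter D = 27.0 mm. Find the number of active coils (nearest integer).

13

N_a = Gd⁴/(8D³k) = (77.4×10³ × 2.0⁴)/(8 × 27.0³ × 0.6)
    = 1.2384e+06 / 94478.4 = 13.11 → 13 coils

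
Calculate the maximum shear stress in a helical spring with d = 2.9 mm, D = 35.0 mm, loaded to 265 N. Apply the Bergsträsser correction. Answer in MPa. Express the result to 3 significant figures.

Spring index C = D/d = 35.0/2.9 = 12.0690
K_B = (4C+2)/(4C−3) = 50.276/45.276 = 1.1104
τ₀ = 8FD/(πd³) = 8·265·35.0/(π·2.9³) = 74200/76.62 = 968.41 MPa
τ_max = K·τ₀ = 1.1104 × 968.41 = 1075.4 MPa

1080 MPa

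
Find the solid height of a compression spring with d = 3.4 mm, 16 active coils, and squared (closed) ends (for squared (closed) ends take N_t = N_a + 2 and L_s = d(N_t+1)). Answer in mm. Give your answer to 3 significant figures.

64.6 mm

squared (closed) ends: N_t = N_a + 2 = 16 + 2 = 18
L_s = d·(N_t+1) = 3.4 × 19 = 64.6 mm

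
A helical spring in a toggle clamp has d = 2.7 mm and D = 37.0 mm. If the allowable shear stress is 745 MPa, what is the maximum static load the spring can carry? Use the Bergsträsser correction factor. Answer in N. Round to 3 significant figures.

142 N

C = D/d = 37.0/2.7 = 13.7037
K_B = (4C+2)/(4C−3) = 56.815/51.815 = 1.0965
τ_max = K·8FD/(πd³) → F_max = τ_allow·πd³/(8DK)
F_max = 745·π·2.7³/(8·37.0·1.0965) = 46068/324.56 = 141.94 N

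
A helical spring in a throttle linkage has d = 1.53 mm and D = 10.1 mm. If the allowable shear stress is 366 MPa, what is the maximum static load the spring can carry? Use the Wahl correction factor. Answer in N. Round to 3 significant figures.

41.5 N

C = D/d = 10.1/1.53 = 6.6013
K_W = (4C−1)/(4C−4) + 0.615/C = 25.405/22.405 + 0.0932 = 1.2271
τ_max = K·8FD/(πd³) → F_max = τ_allow·πd³/(8DK)
F_max = 366·π·1.53³/(8·10.1·1.2271) = 4118.2/99.147 = 41.536 N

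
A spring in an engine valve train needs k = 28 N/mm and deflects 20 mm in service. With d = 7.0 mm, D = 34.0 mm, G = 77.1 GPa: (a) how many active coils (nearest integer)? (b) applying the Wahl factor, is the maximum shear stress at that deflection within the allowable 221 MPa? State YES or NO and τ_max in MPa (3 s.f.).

(a) 21 coils; (b) YES, τ_max = 187 MPa

N_a = Gd⁴/(8D³k) = (77.1×10³)(7.0⁴)/(8·34.0³·28) = 21.03 → N_a = 21
Actual rate k = Gd⁴/(8D³·21) = 28.035 N/mm
Working load F = kδ = 28.035·20 = 560.7 N
C = 34.0/7.0 = 4.8571; K_W = (4C−1)/(4C−4)+0.615/C = 1.3211
τ_max = K_W·8FD/(πd³) = 1.3211·141.53 = 186.97 MPa
τ_max ≤ 221 MPa → acceptable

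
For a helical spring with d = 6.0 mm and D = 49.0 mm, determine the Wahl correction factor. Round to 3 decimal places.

1.180

C = D/d = 49.0/6.0 = 8.1667
K_W = (4C−1)/(4C−4) + 0.615/C = 31.667/28.667 + 0.0753 = 1.1800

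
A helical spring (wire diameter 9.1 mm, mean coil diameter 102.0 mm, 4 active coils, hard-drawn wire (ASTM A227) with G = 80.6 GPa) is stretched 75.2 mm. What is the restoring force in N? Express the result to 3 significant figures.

k = Gd⁴/(8D³N_a) = (80.6×10³)(9.1⁴)/(8·102.0³·4) = 16.276 N/mm
F = k·δ = 16.276 × 75.2 = 1224 N

1220 N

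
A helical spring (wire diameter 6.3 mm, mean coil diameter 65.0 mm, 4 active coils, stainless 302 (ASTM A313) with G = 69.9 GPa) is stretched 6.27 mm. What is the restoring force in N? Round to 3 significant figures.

k = Gd⁴/(8D³N_a) = (69.9×10³)(6.3⁴)/(8·65.0³·4) = 12.53 N/mm
F = k·δ = 12.53 × 6.27 = 78.563 N

78.6 N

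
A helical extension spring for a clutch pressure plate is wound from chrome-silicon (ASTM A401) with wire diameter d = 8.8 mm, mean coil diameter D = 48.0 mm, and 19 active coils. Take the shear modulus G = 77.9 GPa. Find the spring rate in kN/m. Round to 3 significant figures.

k = Gd⁴/(8D³N_a) = (77.9×10³ × 8.8⁴) / (8 × 48.0³ × 19)
  = 4.67163e+08 / 1.681e+07 = 27.791 N/mm

27.8 kN/m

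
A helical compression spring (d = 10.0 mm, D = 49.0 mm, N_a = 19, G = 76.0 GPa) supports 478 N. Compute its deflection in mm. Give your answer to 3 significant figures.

11.2 mm

k = Gd⁴/(8D³N_a) = (76.0×10³)(10.0⁴)/(8·49.0³·19) = 42.499 N/mm
δ = F/k = 478 / 42.499 = 11.247 mm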